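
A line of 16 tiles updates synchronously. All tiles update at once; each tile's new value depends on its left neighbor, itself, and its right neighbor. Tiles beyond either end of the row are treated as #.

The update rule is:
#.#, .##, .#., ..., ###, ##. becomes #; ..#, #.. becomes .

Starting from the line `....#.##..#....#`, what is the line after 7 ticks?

########..######

tick 1: .##.####..#.##.#
tick 2: ########..######
tick 3: ########..######  (fixed point — unchanged through tick 7)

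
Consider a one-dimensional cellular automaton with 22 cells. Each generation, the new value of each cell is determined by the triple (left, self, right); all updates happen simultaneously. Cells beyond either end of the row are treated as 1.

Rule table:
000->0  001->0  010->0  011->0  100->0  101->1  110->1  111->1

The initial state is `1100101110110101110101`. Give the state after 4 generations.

1100000010111011010111

1100010111011010111010
1100001011101101011101
1100000101110110101110
1100000010111011010111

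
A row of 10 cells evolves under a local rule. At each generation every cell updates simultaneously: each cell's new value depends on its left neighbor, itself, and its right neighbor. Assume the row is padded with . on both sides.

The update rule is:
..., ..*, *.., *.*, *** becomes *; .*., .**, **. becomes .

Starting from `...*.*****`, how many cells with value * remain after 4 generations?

5

generation 1: ***.*.***.
generation 2: .*.*.*.*.*
generation 3: *.*.*.*.*.
generation 4: .*.*.*.*.*
count of *: 5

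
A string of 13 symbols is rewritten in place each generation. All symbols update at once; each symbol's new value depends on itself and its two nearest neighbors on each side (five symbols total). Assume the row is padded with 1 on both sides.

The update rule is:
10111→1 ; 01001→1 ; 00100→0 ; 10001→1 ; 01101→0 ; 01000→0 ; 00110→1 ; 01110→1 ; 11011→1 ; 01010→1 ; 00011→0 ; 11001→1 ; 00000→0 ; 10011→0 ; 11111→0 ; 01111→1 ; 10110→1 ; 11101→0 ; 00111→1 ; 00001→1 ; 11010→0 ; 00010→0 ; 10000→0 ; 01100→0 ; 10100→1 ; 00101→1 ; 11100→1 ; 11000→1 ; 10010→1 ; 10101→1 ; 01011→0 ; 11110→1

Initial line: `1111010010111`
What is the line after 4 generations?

1111010110111

generation 1: 0010011110110
generation 2: 1101011101101
generation 3: 1001011011011
generation 4: 1111010110111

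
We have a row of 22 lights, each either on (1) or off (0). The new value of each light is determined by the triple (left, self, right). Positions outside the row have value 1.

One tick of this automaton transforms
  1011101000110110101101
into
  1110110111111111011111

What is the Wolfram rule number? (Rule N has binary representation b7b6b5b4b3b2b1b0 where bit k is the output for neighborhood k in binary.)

position 3: 111 → 0  (bit 7 = 0)
position 0: 110 → 1  (bit 6 = 1)
position 1: 101 → 1  (bit 5 = 1)
position 7: 100 → 1  (bit 4 = 1)
position 2: 011 → 1  (bit 3 = 1)
position 6: 010 → 0  (bit 2 = 0)
position 9: 001 → 1  (bit 1 = 1)
position 8: 000 → 1  (bit 0 = 1)
bits b7..b0 = 01111011 = 123

123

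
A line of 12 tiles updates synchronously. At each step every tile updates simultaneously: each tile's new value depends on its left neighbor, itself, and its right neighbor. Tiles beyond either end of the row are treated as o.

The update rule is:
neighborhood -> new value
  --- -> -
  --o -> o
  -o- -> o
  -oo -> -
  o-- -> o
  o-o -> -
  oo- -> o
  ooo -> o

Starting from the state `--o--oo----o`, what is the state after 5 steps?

ooooo-oo--o-
ooooo--oooo-
ooooooo-ooo-
ooooooo--oo-
ooooooooo-o-

ooooooooo-o-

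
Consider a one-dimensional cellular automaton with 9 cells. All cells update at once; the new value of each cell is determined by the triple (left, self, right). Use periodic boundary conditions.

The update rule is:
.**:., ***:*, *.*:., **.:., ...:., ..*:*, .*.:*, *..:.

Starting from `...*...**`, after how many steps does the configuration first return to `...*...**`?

18

step 1: ..**..*..
step 2: .*...**..
step 3: **..*....
step 4: ...**...*
step 5: ..*....**
step 6: .**...*..
step 7: *....**..
step 8: *...*...*
step 9: ...**..*.
step 10: ..*...**.
step 11: .**..*...
step 12: *...**...
step 13: *..*....*
step 14: ..**...*.
step 15: .*....**.
step 16: **...*...
step 17: ....**..*
step 18: ...*...**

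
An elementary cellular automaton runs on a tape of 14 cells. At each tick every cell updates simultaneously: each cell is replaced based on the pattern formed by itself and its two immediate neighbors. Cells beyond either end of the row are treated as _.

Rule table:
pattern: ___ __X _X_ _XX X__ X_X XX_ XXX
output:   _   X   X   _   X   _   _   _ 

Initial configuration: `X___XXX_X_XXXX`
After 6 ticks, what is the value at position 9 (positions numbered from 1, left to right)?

tick 1: XX_X____X_____
tick 2: ___XX__XXX____
tick 3: __X__XX___X___
tick 4: _XXXX__X_XXX__
tick 5: X____XXX____X_
tick 6: XX__X___X__XXX
position 9 holds X

X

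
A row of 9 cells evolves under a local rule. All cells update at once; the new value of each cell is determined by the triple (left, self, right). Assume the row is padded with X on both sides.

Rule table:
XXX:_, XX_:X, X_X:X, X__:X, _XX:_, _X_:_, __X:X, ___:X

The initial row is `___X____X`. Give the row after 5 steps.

step 1: XXX_XXXX_
step 2: __XX___XX
step 3: XX_XXXX__
step 4: _XX___XXX
step 5: X_XXXX___

X_XXXX___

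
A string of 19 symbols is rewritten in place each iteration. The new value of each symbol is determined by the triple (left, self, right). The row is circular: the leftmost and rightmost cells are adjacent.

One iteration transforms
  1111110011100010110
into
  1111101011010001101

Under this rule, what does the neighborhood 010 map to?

At position 14 the neighborhood is 010; the next row has 0 there.

0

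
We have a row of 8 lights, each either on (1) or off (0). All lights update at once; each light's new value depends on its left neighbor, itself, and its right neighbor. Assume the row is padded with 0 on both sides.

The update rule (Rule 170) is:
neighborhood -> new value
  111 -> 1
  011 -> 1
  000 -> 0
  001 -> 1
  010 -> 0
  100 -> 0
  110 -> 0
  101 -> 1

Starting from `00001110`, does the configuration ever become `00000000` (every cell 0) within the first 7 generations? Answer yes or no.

yes

00011100
00111000
01110000
11100000
11000000
10000000
00000000
all cells are 0 at generation 7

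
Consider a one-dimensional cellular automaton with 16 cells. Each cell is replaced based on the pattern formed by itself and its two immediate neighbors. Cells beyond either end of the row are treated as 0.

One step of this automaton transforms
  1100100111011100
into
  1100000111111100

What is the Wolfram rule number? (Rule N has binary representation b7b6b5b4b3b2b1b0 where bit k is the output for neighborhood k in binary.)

232

position 8: 111 → 1  (bit 7 = 1)
position 1: 110 → 1  (bit 6 = 1)
position 10: 101 → 1  (bit 5 = 1)
position 2: 100 → 0  (bit 4 = 0)
position 0: 011 → 1  (bit 3 = 1)
position 4: 010 → 0  (bit 2 = 0)
position 3: 001 → 0  (bit 1 = 0)
position 15: 000 → 0  (bit 0 = 0)
bits b7..b0 = 11101000 = 232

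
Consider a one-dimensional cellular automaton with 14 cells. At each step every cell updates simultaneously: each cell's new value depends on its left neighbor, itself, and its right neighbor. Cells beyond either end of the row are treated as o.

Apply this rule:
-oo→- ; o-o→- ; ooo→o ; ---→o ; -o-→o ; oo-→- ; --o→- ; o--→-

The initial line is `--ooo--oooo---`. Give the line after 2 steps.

---o----oo--o-
-o-o-oo-----o-

-o-o-oo-----o-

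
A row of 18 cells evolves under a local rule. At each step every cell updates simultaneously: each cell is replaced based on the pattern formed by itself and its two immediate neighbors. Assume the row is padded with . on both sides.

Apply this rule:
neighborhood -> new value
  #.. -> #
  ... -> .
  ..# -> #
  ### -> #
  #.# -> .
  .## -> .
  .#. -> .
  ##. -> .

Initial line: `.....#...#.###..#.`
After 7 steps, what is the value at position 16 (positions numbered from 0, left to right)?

#

....#.#.#...#.##.#
...#.....#.#......
..#.#...#...#.....
.#...#.#.#.#.#....
#.#.#.........#...
.....#.......#.#..
....#.#.....#...#.
position 16 holds #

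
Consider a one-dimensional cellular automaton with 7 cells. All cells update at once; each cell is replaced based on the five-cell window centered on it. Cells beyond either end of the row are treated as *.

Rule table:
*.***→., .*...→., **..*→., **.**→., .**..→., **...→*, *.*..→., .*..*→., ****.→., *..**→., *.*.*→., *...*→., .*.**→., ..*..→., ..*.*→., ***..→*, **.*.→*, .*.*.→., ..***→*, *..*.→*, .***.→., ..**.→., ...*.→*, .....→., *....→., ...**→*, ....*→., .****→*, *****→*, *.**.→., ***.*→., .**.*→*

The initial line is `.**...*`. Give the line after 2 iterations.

*.*...*

iteration 1: ...*.**
iteration 2: *.*...*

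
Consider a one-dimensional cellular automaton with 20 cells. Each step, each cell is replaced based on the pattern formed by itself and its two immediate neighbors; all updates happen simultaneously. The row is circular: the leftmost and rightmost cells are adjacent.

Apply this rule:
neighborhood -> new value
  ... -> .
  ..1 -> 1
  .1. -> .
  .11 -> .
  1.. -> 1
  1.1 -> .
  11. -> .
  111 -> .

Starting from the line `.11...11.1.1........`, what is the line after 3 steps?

...1.1.1..1...1...1.

1..1.1......1.......
.11...1....1.1.....1
...1.1.1..1...1...1.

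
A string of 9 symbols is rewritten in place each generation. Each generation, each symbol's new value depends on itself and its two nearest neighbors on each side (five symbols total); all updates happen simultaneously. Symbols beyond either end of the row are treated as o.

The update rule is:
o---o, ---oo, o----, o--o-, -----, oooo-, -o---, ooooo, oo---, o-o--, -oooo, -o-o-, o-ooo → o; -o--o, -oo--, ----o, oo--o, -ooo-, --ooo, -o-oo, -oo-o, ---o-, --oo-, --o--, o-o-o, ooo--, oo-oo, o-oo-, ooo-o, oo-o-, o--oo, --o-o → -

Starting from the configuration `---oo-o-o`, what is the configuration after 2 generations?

oo-ooo-o-

ooo-----o
oo-ooo-o-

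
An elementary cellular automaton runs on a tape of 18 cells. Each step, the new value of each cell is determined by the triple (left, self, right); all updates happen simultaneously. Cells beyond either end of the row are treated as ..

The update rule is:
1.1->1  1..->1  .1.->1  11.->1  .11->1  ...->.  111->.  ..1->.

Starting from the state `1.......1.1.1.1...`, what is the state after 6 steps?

11..111.11111..1.1

11......11111111..
111.....1......11.
1.11....11.....111
11111...111....1.1
1...11..1.11...111
11..111.11111..1.1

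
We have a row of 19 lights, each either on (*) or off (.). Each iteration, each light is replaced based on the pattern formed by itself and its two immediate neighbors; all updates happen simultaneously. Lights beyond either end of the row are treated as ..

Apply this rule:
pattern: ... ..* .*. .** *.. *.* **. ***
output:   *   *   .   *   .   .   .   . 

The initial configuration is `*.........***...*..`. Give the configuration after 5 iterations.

..*********...**..*
***.........***..*.
*...*********...*..
..***.........**..*
***...*********..*.

***...*********..*.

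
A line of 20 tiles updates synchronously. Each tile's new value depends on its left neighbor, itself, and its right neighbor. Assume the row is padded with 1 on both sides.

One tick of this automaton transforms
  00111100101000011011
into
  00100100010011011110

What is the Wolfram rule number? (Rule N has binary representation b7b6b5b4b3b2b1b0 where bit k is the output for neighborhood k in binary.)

position 3: 111 → 0  (bit 7 = 0)
position 5: 110 → 1  (bit 6 = 1)
position 9: 101 → 1  (bit 5 = 1)
position 0: 100 → 0  (bit 4 = 0)
position 2: 011 → 1  (bit 3 = 1)
position 8: 010 → 0  (bit 2 = 0)
position 1: 001 → 0  (bit 1 = 0)
position 12: 000 → 1  (bit 0 = 1)
bits b7..b0 = 01101001 = 105

105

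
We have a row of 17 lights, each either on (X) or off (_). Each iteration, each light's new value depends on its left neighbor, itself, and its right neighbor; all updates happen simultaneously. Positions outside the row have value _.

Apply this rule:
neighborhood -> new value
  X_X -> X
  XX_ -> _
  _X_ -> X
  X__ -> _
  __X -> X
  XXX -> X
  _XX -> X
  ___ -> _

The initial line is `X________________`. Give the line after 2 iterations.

X________________  (fixed point — unchanged through iteration 2)

X________________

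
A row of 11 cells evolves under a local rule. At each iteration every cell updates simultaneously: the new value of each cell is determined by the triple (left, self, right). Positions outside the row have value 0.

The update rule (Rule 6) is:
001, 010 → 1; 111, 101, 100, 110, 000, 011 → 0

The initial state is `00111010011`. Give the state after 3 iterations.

01000010100
11000110100
00001000100

00001000100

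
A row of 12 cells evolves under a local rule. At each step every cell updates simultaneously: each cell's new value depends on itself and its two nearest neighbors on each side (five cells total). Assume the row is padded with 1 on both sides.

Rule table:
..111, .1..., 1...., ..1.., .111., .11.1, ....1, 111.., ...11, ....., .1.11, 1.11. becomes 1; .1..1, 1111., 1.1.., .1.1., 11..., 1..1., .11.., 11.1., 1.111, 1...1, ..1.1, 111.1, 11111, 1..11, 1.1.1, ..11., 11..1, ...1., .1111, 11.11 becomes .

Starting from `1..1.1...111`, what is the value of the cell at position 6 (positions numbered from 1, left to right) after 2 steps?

.

1.....1.11..
1.111..11...
position 6 holds .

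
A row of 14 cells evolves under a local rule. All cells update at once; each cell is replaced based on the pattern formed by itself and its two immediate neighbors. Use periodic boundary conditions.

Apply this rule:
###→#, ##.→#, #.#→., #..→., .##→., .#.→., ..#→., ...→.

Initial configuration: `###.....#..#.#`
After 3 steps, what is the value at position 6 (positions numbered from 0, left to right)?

###...........
.##...........
..#...........
position 6 holds .

.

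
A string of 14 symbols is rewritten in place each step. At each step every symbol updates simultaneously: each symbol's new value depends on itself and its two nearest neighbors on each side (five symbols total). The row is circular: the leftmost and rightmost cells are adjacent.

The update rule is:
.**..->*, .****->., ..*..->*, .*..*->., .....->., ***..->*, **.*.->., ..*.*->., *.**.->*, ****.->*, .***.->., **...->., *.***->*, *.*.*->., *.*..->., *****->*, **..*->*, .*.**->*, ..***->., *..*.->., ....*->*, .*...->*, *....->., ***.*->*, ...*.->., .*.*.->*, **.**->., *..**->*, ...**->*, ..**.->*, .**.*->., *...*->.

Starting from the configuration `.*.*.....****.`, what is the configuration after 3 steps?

**.*.*..******

..*.*..**..***
*..*..*****..*
**.*.*..******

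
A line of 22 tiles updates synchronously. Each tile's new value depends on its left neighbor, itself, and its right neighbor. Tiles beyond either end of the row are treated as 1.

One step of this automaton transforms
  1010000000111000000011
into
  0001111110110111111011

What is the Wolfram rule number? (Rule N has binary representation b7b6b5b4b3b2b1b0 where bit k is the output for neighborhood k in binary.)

153

position 11: 111 → 1  (bit 7 = 1)
position 0: 110 → 0  (bit 6 = 0)
position 1: 101 → 0  (bit 5 = 0)
position 3: 100 → 1  (bit 4 = 1)
position 10: 011 → 1  (bit 3 = 1)
position 2: 010 → 0  (bit 2 = 0)
position 9: 001 → 0  (bit 1 = 0)
position 4: 000 → 1  (bit 0 = 1)
bits b7..b0 = 10011001 = 153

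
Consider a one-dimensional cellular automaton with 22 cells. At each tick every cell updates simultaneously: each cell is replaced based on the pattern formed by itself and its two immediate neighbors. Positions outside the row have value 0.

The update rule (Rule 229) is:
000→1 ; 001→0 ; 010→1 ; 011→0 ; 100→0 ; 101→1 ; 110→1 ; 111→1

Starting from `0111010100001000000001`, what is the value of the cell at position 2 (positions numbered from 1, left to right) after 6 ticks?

0011111101101011111101
1001111110111101111111
1000111111011110111111
1010011111101111011111
1110001111110111101111
0110100111111011110111
position 2 holds 1

1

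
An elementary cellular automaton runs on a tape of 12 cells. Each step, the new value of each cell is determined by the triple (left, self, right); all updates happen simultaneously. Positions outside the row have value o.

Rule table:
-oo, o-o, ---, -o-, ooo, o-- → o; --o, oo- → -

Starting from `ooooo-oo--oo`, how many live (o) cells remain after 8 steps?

11

step 1: oooo-oo-o-oo
step 2: ooo-oo-ooooo
step 3: oo-oo-oooooo
step 4: o-oo-ooooooo
step 5: -oo-oooooooo
step 6: oo-ooooooooo
step 7: o-oooooooooo
step 8: -ooooooooooo
count of o: 11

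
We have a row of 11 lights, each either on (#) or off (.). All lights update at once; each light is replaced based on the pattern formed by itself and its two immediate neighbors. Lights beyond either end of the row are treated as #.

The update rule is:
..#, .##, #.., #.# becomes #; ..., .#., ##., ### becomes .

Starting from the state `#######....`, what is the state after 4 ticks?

#.#.#.##.##

.......#..#
#.....#.###
.#...#.##..
#.#.#.##.##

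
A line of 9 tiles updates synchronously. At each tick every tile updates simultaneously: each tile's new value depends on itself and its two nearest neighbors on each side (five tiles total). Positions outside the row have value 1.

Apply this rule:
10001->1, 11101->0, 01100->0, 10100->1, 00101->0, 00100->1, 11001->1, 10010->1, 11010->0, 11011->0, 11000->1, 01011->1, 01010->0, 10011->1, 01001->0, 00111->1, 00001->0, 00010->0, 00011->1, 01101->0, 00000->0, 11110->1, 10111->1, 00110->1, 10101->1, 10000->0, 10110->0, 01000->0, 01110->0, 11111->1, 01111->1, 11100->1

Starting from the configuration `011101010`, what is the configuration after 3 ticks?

010001011
010100111
010101111

010101111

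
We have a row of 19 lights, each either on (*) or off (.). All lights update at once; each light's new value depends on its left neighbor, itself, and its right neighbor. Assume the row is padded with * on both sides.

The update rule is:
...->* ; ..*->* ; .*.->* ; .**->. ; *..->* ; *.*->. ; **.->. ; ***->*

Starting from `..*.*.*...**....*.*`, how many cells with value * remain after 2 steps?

***.*.****..*****..
**..*..**.**.***.**
count of *: 12

12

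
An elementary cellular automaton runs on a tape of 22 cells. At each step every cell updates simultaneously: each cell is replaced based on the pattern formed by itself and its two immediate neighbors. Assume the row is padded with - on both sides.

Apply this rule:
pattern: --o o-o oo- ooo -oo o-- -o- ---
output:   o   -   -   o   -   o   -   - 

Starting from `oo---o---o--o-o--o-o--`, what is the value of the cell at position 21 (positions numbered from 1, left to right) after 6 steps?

-

--o-o-o-o-oo---oo---o-
-o----------o-o--o-o-o
o-o--------o---oo-----
---o------o-o-o--o----
--o-o----o-----oo-o---
-o---o--o-o---o----o--
position 21 holds -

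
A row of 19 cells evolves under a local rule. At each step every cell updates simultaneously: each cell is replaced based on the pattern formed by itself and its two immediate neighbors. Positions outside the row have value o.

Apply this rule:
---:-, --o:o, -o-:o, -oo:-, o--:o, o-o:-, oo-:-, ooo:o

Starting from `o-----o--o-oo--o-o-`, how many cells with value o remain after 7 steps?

step 1: -o---ooooo---ooo-o-
step 2: -oo-o-ooo-o-o-o--o-
step 3: ----o--o--o-o-oooo-
step 4: o--oooooooo-o--oo--
step 5: -oo-oooooo--ooo--oo
step 6: -----oooo-oo-o-oo-o
step 7: o---o-oo-----o-----
count of o: 5

5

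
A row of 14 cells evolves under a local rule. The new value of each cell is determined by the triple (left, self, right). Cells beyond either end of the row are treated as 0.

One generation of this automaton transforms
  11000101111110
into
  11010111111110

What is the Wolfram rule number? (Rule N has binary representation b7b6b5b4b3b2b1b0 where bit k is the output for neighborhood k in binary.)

237

position 8: 111 → 1  (bit 7 = 1)
position 1: 110 → 1  (bit 6 = 1)
position 6: 101 → 1  (bit 5 = 1)
position 2: 100 → 0  (bit 4 = 0)
position 0: 011 → 1  (bit 3 = 1)
position 5: 010 → 1  (bit 2 = 1)
position 4: 001 → 0  (bit 1 = 0)
position 3: 000 → 1  (bit 0 = 1)
bits b7..b0 = 11101101 = 237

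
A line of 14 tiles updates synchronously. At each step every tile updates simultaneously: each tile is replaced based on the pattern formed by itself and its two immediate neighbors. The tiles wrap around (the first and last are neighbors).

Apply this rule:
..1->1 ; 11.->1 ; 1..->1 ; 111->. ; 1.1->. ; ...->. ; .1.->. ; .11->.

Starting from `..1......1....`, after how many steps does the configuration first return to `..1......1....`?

28

step 1: .1.1....1.1...
step 2: 1...1..1...1..
step 3: .1.1.11.1.1.11
step 4: ......1......1
step 5: 1....1.1....1.
step 6: .1..1...1..1..
step 7: 1.11.1.1.11.1.
step 8: ...1......1...
step 9: ..1.1....1.1..
step 10: .1...1..1...1.
step 11: 1.1.1.11.1.1.1
step 12: 1......1......
step 13: .1....1.1....1
step 14: ..1..1...1..1.
step 15: .1.11.1.1.11.1
step 16: ....1......1..
step 17: ...1.1....1.1.
step 18: ..1...1..1...1
step 19: 11.1.1.11.1.1.
step 20: .1......1.....
step 21: 1.1....1.1....
step 22: ...1..1...1..1
step 23: 1.1.11.1.1.11.
step 24: .....1......1.
step 25: ....1.1....1.1
step 26: 1..1...1..1...
step 27: .11.1.1.11.1.1
step 28: ..1......1....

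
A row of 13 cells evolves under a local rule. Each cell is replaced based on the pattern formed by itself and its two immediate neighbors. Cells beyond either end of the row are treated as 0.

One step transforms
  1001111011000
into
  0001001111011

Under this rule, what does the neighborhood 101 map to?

At position 7 the neighborhood is 101; the next row has 1 there.

1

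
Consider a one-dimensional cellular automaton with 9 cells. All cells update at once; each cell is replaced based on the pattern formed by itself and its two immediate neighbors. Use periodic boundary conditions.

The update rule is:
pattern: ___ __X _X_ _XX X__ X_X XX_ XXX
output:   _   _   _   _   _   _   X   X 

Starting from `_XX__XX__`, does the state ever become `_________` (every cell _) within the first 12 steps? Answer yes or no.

yes

step 1: __X___X__
step 2: _________
all cells are _ at step 2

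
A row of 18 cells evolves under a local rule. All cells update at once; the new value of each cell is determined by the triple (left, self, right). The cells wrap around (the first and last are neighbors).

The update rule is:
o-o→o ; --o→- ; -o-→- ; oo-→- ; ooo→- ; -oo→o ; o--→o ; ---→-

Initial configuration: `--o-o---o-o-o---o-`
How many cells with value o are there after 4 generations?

---o-o---o-o-o---o
o---o-o---o-o-o---
-o---o-o---o-o-o--
--o---o-o---o-o-o-
count of o: 6

6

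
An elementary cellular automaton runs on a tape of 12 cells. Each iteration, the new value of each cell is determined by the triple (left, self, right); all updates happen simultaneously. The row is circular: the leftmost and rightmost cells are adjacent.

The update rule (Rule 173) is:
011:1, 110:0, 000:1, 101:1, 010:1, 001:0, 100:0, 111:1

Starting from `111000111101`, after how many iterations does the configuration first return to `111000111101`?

110010111011
100011110111
001011101111
001111011110
101110111100
111101111000
111011110010
110111100011
101111001011
011110001111
111100101110
111000111101

12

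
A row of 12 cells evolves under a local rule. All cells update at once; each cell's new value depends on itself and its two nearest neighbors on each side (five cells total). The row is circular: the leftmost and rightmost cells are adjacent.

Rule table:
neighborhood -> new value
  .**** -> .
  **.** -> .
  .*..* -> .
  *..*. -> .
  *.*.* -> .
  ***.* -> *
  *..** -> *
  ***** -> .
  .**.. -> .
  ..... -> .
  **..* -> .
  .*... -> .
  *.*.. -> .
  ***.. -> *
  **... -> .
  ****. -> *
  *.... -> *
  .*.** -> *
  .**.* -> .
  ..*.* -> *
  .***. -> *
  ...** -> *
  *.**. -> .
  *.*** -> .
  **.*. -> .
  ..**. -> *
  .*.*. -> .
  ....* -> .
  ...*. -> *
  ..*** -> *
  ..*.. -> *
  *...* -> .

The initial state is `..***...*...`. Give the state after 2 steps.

**.**.**....

.****..**.*.
**.**.**....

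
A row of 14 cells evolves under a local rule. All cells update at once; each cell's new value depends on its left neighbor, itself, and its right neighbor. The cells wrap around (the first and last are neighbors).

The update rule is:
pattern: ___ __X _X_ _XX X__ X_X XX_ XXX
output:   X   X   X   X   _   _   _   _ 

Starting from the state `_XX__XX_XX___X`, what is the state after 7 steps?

X__XXX_X__XX__

_X__XX__X__XXX
_X_XX__XX_XX__
XX_X__XX__X__X
___X_XX__XX_XX
_XXX_X__XX__X_
XX___X_XX__XX_
X__XXX_X__XX__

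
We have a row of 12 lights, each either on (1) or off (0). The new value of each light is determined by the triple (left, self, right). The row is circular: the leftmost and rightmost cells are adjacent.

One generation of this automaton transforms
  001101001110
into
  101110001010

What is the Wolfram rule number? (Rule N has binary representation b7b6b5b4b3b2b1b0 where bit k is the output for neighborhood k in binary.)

105

position 9: 111 → 0  (bit 7 = 0)
position 3: 110 → 1  (bit 6 = 1)
position 4: 101 → 1  (bit 5 = 1)
position 6: 100 → 0  (bit 4 = 0)
position 2: 011 → 1  (bit 3 = 1)
position 5: 010 → 0  (bit 2 = 0)
position 1: 001 → 0  (bit 1 = 0)
position 0: 000 → 1  (bit 0 = 1)
bits b7..b0 = 01101001 = 105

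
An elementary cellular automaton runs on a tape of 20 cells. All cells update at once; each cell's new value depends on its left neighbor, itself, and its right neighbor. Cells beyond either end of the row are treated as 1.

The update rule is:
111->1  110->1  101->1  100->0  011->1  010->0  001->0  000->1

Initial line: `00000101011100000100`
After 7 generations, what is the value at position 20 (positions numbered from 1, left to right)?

01110010111101110000
11110001111111110110
11110101111111111111
11111011111111111111
11111111111111111111
11111111111111111111  (fixed point — unchanged through generation 7)
position 20 holds 1

1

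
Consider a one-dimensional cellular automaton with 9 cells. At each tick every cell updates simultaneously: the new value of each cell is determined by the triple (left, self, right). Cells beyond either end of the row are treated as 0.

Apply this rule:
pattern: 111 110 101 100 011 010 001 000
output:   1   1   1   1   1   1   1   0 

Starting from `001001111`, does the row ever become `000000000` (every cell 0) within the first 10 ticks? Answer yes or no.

no

tick 1: 011111111
tick 2: 111111111
tick 3: 111111111  (fixed point — unchanged through tick 10)
tick 10 is 111111111, still not uniform 0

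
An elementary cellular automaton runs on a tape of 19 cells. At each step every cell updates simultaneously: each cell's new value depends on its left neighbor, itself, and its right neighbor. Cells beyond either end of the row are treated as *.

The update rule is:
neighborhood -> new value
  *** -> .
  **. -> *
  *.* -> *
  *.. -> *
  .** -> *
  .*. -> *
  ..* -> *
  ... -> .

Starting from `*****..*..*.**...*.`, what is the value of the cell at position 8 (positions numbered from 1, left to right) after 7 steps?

....***********.***
*..**.........***..
******.......**.***
.....**.....*****..
*...****...**...***
**.**..**.****.**..
.**********..******
position 8 holds *

*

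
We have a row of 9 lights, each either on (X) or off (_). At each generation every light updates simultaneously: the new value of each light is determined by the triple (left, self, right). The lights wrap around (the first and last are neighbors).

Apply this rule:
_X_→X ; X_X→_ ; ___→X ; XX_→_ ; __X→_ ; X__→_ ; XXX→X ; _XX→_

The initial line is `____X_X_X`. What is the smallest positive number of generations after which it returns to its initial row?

2

_XX_X_X_X
____X_X_X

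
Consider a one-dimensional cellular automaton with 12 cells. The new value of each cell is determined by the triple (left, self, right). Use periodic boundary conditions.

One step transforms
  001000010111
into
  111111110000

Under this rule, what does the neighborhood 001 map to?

1

At position 1 the neighborhood is 001; the next row has 1 there.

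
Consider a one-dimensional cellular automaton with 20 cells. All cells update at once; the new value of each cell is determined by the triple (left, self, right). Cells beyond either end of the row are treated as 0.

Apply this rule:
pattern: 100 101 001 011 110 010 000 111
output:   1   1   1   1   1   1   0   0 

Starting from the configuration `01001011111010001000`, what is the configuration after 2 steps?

11111110001111011100
10000011011001110110

10000011011001110110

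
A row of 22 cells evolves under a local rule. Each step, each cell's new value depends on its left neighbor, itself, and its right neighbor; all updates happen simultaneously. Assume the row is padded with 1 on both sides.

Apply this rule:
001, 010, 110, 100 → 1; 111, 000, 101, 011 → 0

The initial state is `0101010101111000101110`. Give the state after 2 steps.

0101010100001101100010
0101010110010100110110

0101010110010100110110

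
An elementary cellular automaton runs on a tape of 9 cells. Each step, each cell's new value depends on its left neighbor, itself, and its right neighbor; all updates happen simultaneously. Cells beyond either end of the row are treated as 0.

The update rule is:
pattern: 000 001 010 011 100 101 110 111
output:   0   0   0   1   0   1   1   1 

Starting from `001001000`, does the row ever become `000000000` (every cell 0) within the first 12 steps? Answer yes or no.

yes

000000000
all cells are 0 at step 1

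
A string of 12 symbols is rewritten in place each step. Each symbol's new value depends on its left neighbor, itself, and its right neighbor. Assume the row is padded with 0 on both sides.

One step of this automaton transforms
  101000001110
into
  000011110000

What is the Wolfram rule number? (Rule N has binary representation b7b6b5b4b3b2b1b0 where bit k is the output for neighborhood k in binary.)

position 9: 111 → 0  (bit 7 = 0)
position 10: 110 → 0  (bit 6 = 0)
position 1: 101 → 0  (bit 5 = 0)
position 3: 100 → 0  (bit 4 = 0)
position 8: 011 → 0  (bit 3 = 0)
position 0: 010 → 0  (bit 2 = 0)
position 7: 001 → 1  (bit 1 = 1)
position 4: 000 → 1  (bit 0 = 1)
bits b7..b0 = 00000011 = 3

3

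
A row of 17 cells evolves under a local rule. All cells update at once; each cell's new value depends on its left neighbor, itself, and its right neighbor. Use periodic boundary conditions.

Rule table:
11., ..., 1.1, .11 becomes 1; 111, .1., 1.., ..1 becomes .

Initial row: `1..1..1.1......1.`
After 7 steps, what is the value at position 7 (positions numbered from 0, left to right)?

.......1..1111..1
.11111....1..1...
.1...1.11......11
1..1..111.1111.11
1.....1.111..111.
..111..11.1..1.11
..1.1..111....111
position 7 holds 1

1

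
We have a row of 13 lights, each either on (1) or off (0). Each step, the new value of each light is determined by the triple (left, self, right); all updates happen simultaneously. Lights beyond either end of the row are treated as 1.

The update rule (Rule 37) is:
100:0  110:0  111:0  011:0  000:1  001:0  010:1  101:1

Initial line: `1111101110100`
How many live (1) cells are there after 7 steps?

1

step 1: 0000010001100
step 2: 0111010100000
step 3: 1000111101110
step 4: 0010000010001
step 5: 0010111010100
step 6: 0011000111100
step 7: 0000010000000
count of 1: 1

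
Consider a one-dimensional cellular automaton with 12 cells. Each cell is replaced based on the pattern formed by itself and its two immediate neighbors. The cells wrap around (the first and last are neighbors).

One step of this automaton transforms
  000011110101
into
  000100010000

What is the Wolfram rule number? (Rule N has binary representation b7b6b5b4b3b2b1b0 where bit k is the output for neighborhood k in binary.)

position 5: 111 → 0  (bit 7 = 0)
position 7: 110 → 1  (bit 6 = 1)
position 8: 101 → 0  (bit 5 = 0)
position 0: 100 → 0  (bit 4 = 0)
position 4: 011 → 0  (bit 3 = 0)
position 9: 010 → 0  (bit 2 = 0)
position 3: 001 → 1  (bit 1 = 1)
position 1: 000 → 0  (bit 0 = 0)
bits b7..b0 = 01000010 = 66

66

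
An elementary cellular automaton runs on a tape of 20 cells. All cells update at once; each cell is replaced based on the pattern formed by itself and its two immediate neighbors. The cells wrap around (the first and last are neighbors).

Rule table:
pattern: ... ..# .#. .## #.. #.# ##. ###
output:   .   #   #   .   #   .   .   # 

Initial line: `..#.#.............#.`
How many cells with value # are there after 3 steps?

7

step 1: .##.##...........###
step 2: ......#.........#.#.
step 3: .....###.......##.##
count of #: 7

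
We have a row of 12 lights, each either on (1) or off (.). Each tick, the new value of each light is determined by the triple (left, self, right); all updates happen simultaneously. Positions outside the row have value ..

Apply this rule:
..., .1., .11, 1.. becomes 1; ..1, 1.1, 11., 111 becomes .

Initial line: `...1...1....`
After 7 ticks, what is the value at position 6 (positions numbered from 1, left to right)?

tick 1: 11.111.11111
tick 2: 1..1...1....
tick 3: 11.111.11111  (repeats tick 1; period 2)
tick 7: 11.111.11111
position 6 holds 1

1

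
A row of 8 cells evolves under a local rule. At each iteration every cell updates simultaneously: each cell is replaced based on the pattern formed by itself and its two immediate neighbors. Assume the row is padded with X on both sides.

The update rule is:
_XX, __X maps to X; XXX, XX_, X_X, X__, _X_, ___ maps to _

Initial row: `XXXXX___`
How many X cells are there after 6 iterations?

iteration 1: _______X
iteration 2: ______XX
iteration 3: _____XX_
iteration 4: ____XX__
iteration 5: ___XX__X
iteration 6: __XX__XX
count of X: 4

4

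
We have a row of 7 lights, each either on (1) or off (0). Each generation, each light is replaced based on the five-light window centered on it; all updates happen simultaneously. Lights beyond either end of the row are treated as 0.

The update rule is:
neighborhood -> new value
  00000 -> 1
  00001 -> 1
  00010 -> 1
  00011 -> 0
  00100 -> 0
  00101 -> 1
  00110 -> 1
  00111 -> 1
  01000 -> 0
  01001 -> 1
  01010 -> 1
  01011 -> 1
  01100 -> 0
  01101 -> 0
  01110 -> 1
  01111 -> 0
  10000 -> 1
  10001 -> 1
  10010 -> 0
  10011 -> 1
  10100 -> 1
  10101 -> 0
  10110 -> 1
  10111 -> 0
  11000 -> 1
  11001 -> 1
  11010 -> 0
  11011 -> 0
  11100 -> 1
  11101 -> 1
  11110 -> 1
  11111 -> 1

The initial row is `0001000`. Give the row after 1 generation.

1110011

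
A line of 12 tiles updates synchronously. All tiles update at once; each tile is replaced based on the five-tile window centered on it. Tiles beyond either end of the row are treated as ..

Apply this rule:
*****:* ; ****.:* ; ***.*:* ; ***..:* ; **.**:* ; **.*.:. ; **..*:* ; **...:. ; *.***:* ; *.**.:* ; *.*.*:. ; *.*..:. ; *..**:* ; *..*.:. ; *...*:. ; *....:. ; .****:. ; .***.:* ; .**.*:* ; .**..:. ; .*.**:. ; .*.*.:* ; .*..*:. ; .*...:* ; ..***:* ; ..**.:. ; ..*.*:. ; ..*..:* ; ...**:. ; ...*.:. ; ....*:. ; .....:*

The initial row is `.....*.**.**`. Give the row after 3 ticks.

tick 1: ***....****.
tick 2: ***....*.**.
tick 3: ***......*..

***......*..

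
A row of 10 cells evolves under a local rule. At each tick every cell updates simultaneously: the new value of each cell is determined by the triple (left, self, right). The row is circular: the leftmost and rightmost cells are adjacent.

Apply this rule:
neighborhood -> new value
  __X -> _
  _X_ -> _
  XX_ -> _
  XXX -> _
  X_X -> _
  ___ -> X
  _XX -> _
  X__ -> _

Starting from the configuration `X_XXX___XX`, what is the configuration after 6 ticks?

______X___
XXXXX___XX
______X___  (repeats tick 1; period 2)
tick 6: XXXXX___XX

XXXXX___XX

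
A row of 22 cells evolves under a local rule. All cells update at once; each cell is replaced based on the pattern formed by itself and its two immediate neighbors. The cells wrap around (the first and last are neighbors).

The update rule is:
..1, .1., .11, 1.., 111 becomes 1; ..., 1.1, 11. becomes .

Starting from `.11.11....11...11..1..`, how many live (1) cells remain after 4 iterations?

11..1.1..11.1.11.1111.
1.111.1111..1.1..111..
1.11..111.111.11111.11
..1.1111..11..1111..11
count of 1: 13

13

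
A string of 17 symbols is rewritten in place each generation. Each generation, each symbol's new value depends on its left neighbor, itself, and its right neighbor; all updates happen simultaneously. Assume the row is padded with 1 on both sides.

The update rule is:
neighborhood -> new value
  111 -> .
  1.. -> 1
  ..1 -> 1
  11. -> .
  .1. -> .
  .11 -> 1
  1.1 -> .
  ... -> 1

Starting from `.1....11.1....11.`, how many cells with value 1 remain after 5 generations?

..11111...11111..
111....1111....11
...11111...11111.
1111....1111.....
....11111...11111
count of 1: 10

10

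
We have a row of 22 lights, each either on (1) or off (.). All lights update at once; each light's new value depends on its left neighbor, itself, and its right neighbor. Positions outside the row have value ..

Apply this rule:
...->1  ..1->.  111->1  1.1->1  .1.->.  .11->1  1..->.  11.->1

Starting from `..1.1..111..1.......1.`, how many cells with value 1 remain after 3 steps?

20

1..1...111....11111...
.....1.111.11.11111.11
1111..1111111111111111
count of 1: 20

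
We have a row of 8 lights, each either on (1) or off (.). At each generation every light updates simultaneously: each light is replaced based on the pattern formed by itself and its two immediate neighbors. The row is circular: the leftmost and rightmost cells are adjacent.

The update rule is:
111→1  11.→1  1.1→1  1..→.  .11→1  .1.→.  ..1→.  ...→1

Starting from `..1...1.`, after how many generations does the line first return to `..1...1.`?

2

generation 1: 1...1...
generation 2: ..1...1.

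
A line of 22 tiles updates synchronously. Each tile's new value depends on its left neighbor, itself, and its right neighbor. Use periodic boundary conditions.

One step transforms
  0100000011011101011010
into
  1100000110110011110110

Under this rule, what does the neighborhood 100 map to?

At position 2 the neighborhood is 100; the next row has 0 there.

0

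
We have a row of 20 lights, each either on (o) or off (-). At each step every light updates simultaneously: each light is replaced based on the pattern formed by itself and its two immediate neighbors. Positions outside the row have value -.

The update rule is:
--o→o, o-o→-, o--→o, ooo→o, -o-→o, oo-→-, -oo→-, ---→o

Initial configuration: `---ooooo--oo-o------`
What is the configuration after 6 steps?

o--oooo-------oo-oo-

ooo-ooo-oo---ooooooo
-o---o----ooo-ooooo-
oooooooooo-o---ooo-o
-oooooooo--oooo-o--o
o-oooooo-oo-oo--oooo
o--oooo-------oo-oo-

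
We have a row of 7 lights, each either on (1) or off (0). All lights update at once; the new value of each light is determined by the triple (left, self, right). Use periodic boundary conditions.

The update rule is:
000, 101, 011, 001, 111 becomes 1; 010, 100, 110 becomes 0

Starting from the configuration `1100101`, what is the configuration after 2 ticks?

0010111

tick 1: 1001011
tick 2: 0010111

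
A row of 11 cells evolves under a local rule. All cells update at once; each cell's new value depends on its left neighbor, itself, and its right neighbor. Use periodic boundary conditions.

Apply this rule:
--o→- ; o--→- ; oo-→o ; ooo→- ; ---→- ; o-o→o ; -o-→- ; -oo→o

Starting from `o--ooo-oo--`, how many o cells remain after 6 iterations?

2

iteration 1: ---o-oooo--
iteration 2: ----oo--o--
iteration 3: ----oo-----
iteration 4: ----oo-----  (fixed point — unchanged through iteration 6)
count of o: 2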